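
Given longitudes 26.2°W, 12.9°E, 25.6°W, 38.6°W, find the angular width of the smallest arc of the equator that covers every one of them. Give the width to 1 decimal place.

51.5°

Sort the longitudes: -38.6°, -26.2°, -25.6°, +12.9°.
Eastward gaps between consecutive values (wrapping around): 12.4°, 0.6°, 38.5°, 308.5°.
Largest gap = 308.5° ⇒ minimal covering band is its complement: 360° − 308.5° = 51.5°.
Band runs from -38.6° eastward to +12.9°.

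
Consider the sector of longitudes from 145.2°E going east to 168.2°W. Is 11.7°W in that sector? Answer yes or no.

No

Band width going east from +145.2° to -168.2°: ((-168.2 − 145.2) mod 360) = 46.6°.
Offset of -11.7° east of the west edge: ((-11.7 − 145.2) mod 360) = 203.1°.
203.1° > 46.6° ⇒ outside.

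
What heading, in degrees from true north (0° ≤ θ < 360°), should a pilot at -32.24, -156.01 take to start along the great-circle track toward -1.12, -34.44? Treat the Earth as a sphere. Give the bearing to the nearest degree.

Δλ = -34.44 − -156.01 = 121.57°.
θ = atan2( sin Δλ · cos φ₂ , cos φ₁ · sin φ₂ − sin φ₁ · cos φ₂ · cos Δλ )
  = atan2(0.85184, -0.29577) = 109.148° → normalised to [0°, 360°): 109.148°.

109°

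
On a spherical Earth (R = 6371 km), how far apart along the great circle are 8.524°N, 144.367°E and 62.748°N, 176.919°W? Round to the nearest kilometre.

6781 km

Δλ = -176.919 − 144.367 = -321.286°; wrapped into (−180°, 180°]: 38.714°.
Δφ = 62.748 − 8.524 = 54.224°.
a = sin²(Δφ/2) + cos φ₁ · cos φ₂ · sin²(Δλ/2) = 0.257441.
c = 2·atan2(√a, √(1−a)) = 1.06430 rad → d = 6371·c ≈ 6780.65 km.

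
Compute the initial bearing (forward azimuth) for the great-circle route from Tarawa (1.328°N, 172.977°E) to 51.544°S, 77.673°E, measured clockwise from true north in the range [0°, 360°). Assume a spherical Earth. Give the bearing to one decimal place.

Δλ = 77.673 − 172.977 = -95.304°.
θ = atan2( sin Δλ · cos φ₂ , cos φ₁ · sin φ₂ − sin φ₁ · cos φ₂ · cos Δλ )
  = atan2(-0.61925, -0.78154) = -141.609° → normalised to [0°, 360°): 218.391°.

218.4°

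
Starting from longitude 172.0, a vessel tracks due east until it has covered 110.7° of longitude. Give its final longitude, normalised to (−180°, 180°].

Start at +172.0°; shift +110.7° → +282.7°.
+282.7° lies outside (−180°, 180°]; subtract 360° → -77.3°.

-77.3°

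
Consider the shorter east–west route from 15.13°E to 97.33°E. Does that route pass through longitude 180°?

Signed shortest Δλ = ((97.33 − 15.13 + 180) mod 360) − 180 = 82.2°.
Going east by 82.2° from +15.13° reaches +97.33° without touching 180°.

No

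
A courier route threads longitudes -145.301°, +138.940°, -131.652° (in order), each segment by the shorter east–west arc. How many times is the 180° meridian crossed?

2

Leg 1: -145.301° → +138.940°, shortest Δλ = -75.759° (west) — crosses 180°.
Leg 2: +138.940° → -131.652°, shortest Δλ = 89.408° (east) — crosses 180°.
Total crossings: 2.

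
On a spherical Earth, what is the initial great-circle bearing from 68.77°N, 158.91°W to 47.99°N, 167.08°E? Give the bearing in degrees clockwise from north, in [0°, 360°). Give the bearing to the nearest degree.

236°

Δλ = 167.08 − -158.91 = 325.99°; wrapped into (−180°, 180°]: -34.01°.
θ = atan2( sin Δλ · cos φ₂ , cos φ₁ · sin φ₂ − sin φ₁ · cos φ₂ · cos Δλ )
  = atan2(-0.37434, -0.24807) = -123.531° → normalised to [0°, 360°): 236.469°.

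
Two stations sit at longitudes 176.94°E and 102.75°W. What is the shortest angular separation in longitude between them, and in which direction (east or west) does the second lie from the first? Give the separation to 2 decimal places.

80.31° east

Raw difference: -102.75 − 176.94 = -279.69°.
Normalise into (−180°, 180°]: -279.69° + 360° = 80.31°.
Positive ⇒ the second point lies to the east; separation 80.31°.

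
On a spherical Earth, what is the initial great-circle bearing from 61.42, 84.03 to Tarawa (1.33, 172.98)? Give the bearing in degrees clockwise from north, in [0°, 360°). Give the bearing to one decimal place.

Δλ = 172.98 − 84.03 = 88.95°.
θ = atan2( sin Δλ · cos φ₂ , cos φ₁ · sin φ₂ − sin φ₁ · cos φ₂ · cos Δλ )
  = atan2(0.99956, -0.00498) = 90.286° → normalised to [0°, 360°): 90.286°.

90.3°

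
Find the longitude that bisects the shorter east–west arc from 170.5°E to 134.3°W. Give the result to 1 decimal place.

Signed shortest Δλ from +170.5° to -134.3° is +55.2°.
Midpoint longitude = +170.5° + (+55.2°)/2 = +170.5° + 27.6° = +198.1°.
Normalise into (−180°, 180°]: -161.9°.
(The naïve average (+170.5 + -134.3)/2 = 18.1° is on the wrong side of the globe.)

161.9°W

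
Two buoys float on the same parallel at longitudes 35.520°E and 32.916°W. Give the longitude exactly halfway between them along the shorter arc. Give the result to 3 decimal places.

Signed shortest Δλ from +35.520° to -32.916° is -68.436°.
Midpoint longitude = +35.520° + (-68.436°)/2 = +35.520° − 34.218° = +1.302°.

1.302°E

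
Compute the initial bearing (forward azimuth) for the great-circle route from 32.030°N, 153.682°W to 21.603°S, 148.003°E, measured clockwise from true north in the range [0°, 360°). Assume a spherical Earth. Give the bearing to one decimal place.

234.2°

Δλ = 148.003 − -153.682 = 301.685°; wrapped into (−180°, 180°]: -58.315°.
θ = atan2( sin Δλ · cos φ₂ , cos φ₁ · sin φ₂ − sin φ₁ · cos φ₂ · cos Δλ )
  = atan2(-0.79118, -0.57113) = -125.825° → normalised to [0°, 360°): 234.175°.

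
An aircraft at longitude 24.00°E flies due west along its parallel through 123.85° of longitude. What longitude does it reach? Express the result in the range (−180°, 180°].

Start at +24.00°; shift −123.85° → -99.85°.
-99.85° already lies in (−180°, 180°].

99.85°W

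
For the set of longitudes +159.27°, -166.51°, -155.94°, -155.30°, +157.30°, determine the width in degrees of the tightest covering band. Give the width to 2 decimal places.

47.40°

Sort the longitudes: -166.51°, -155.94°, -155.30°, +157.30°, +159.27°.
Eastward gaps between consecutive values (wrapping around): 10.57°, 0.64°, 312.60°, 1.97°, 34.22°.
Largest gap = 312.60° ⇒ minimal covering band is its complement: 360° − 312.60° = 47.40°.
Band runs from +157.30° eastward to -155.30°, crossing the antimeridian.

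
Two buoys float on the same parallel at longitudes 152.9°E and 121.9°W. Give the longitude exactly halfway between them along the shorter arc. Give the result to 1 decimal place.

Signed shortest Δλ from +152.9° to -121.9° is +85.2°.
Midpoint longitude = +152.9° + (+85.2°)/2 = +152.9° + 42.6° = +195.5°.
Normalise into (−180°, 180°]: -164.5°.
(The naïve average (+152.9 + -121.9)/2 = 15.5° is on the wrong side of the globe.)

164.5°W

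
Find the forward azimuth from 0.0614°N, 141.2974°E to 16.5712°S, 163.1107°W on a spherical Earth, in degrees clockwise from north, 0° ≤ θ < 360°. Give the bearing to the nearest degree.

Δλ = -163.1107 − 141.2974 = -304.4081°; wrapped into (−180°, 180°]: 55.5919°.
θ = atan2( sin Δλ · cos φ₂ , cos φ₁ · sin φ₂ − sin φ₁ · cos φ₂ · cos Δλ )
  = atan2(0.79077, -0.28579) = 109.870° → normalised to [0°, 360°): 109.870°.

110°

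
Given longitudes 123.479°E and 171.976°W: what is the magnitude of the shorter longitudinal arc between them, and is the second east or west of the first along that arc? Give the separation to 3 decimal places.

64.545° east

Raw difference: -171.976 − 123.479 = -295.455°.
Normalise into (−180°, 180°]: -295.455° + 360° = 64.545°.
Positive ⇒ the second point lies to the east; separation 64.545°.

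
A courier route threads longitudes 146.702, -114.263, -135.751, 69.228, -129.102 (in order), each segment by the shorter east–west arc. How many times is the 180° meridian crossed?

Leg 1: +146.702° → -114.263°, shortest Δλ = 99.035° (east) — crosses 180°.
Leg 2: -114.263° → -135.751°, shortest Δλ = -21.488° (west) — does not cross 180°.
Leg 3: -135.751° → +69.228°, shortest Δλ = -155.021° (west) — crosses 180°.
Leg 4: +69.228° → -129.102°, shortest Δλ = 161.67° (east) — crosses 180°.
Total crossings: 3.

3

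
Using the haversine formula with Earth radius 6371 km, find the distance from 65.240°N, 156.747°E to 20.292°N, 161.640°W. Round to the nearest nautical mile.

Δλ = -161.640 − 156.747 = -318.387°; wrapped into (−180°, 180°]: 41.613°.
Δφ = 20.292 − 65.240 = -44.948°.
a = sin²(Δφ/2) + cos φ₁ · cos φ₂ · sin²(Δλ/2) = 0.195691.
c = 2·atan2(√a, √(1−a)) = 0.91648 rad → d = 6371·c ≈ 5838.89 km ≈ 3152.75 nmi.

3153 nmi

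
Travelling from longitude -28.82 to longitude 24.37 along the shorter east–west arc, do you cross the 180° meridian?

Signed shortest Δλ = ((24.37 − -28.82 + 180) mod 360) − 180 = 53.19°.
Going east by 53.19° from -28.82° reaches +24.37° without touching 180°.

No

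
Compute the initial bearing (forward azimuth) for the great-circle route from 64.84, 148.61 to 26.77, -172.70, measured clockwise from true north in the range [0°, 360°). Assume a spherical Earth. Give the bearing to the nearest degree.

Δλ = -172.70 − 148.61 = -321.31°; wrapped into (−180°, 180°]: 38.69°.
θ = atan2( sin Δλ · cos φ₂ , cos φ₁ · sin φ₂ − sin φ₁ · cos φ₂ · cos Δλ )
  = atan2(0.55811, -0.43927) = 128.205° → normalised to [0°, 360°): 128.205°.

128°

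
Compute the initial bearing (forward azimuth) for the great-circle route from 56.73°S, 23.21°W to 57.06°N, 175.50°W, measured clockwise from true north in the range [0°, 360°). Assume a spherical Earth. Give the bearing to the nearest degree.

Δλ = -175.50 − -23.21 = -152.29°.
θ = atan2( sin Δλ · cos φ₂ , cos φ₁ · sin φ₂ − sin φ₁ · cos φ₂ · cos Δλ )
  = atan2(-0.25285, 0.05790) = -77.102° → normalised to [0°, 360°): 282.898°.

283°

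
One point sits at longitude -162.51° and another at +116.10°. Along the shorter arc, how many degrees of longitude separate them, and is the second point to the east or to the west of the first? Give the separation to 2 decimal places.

81.39° west

Raw difference: 116.10 − -162.51 = 278.61°.
Normalise into (−180°, 180°]: 278.61° − 360° = -81.39°.
Negative ⇒ the second point lies to the west; separation 81.39°.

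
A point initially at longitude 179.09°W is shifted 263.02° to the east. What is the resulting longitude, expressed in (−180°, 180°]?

83.93°E

Start at -179.09°; shift +263.02° → +83.93°.
+83.93° already lies in (−180°, 180°].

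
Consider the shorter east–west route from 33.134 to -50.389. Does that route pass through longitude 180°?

No

Signed shortest Δλ = ((-50.389 − 33.134 + 180) mod 360) − 180 = -83.523°.
Going west by 83.523° from +33.134° reaches -50.389° without touching 180°.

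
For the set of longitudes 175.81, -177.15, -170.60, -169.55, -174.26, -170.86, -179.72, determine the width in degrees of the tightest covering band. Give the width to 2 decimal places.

Sort the longitudes: -179.72°, -177.15°, -174.26°, -170.86°, -170.60°, -169.55°, +175.81°.
Eastward gaps between consecutive values (wrapping around): 2.57°, 2.89°, 3.40°, 0.26°, 1.05°, 345.36°, 4.47°.
Largest gap = 345.36° ⇒ minimal covering band is its complement: 360° − 345.36° = 14.64°.
Band runs from +175.81° eastward to -169.55°, crossing the antimeridian.

14.64°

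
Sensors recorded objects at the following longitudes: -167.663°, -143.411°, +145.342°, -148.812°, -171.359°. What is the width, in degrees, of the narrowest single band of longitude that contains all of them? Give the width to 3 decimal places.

71.247°

Sort the longitudes: -171.359°, -167.663°, -148.812°, -143.411°, +145.342°.
Eastward gaps between consecutive values (wrapping around): 3.696°, 18.851°, 5.401°, 288.753°, 43.299°.
Largest gap = 288.753° ⇒ minimal covering band is its complement: 360° − 288.753° = 71.247°.
Band runs from +145.342° eastward to -143.411°, crossing the antimeridian.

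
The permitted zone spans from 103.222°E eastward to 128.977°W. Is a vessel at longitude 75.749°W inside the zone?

No

Band width going east from +103.222° to -128.977°: ((-128.977 − 103.222) mod 360) = 127.801°.
Offset of -75.749° east of the west edge: ((-75.749 − 103.222) mod 360) = 181.029°.
181.029° > 127.801° ⇒ outside.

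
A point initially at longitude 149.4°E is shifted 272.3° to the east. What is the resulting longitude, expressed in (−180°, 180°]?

61.7°E

Start at +149.4°; shift +272.3° → +421.7°.
+421.7° lies outside (−180°, 180°]; subtract 360° → +61.7°.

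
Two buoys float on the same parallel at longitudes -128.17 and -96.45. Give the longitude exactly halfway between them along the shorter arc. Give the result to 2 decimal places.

-112.31°

Signed shortest Δλ from -128.17° to -96.45° is +31.72°.
Midpoint longitude = -128.17° + (+31.72°)/2 = -128.17° + 15.86° = -112.31°.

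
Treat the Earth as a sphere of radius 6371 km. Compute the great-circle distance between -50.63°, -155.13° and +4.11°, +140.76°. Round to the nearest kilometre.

8589 km

Δλ = 140.76 − -155.13 = 295.89°; wrapped into (−180°, 180°]: -64.11°.
Δφ = 4.11 − -50.63 = 54.74°.
a = sin²(Δφ/2) + cos φ₁ · cos φ₂ · sin²(Δλ/2) = 0.389572.
c = 2·atan2(√a, √(1−a)) = 1.34810 rad → d = 6371·c ≈ 8588.77 km.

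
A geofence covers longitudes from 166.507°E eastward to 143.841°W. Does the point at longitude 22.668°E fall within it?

No

Band width going east from +166.507° to -143.841°: ((-143.841 − 166.507) mod 360) = 49.652°.
Offset of +22.668° east of the west edge: ((22.668 − 166.507) mod 360) = 216.161°.
216.161° > 49.652° ⇒ outside.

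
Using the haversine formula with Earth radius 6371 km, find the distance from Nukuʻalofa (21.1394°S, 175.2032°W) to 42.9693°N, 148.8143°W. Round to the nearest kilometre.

Δλ = -148.8143 − -175.2032 = 26.3889°.
Δφ = 42.9693 − -21.1394 = 64.1087°.
a = sin²(Δφ/2) + cos φ₁ · cos φ₂ · sin²(Δλ/2) = 0.317225.
c = 2·atan2(√a, √(1−a)) = 1.19657 rad → d = 6371·c ≈ 7623.37 km.

7623 km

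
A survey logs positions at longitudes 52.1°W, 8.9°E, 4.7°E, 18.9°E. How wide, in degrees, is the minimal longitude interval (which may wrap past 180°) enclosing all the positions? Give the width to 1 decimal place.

Sort the longitudes: -52.1°, +4.7°, +8.9°, +18.9°.
Eastward gaps between consecutive values (wrapping around): 56.8°, 4.2°, 10.0°, 289.0°.
Largest gap = 289.0° ⇒ minimal covering band is its complement: 360° − 289.0° = 71.0°.
Band runs from -52.1° eastward to +18.9°.

71.0°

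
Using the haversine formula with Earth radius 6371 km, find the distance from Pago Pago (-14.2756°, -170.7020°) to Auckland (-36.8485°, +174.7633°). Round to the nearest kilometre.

2894 km

Δλ = 174.7633 − -170.7020 = 345.4653°; wrapped into (−180°, 180°]: -14.5347°.
Δφ = -36.8485 − -14.2756 = -22.5729°.
a = sin²(Δφ/2) + cos φ₁ · cos φ₂ · sin²(Δλ/2) = 0.050714.
c = 2·atan2(√a, √(1−a)) = 0.45429 rad → d = 6371·c ≈ 2894.29 km.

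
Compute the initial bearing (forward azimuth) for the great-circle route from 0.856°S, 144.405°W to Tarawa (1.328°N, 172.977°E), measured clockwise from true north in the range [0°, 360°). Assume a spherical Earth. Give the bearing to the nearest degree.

Δλ = 172.977 − -144.405 = 317.382°; wrapped into (−180°, 180°]: -42.618°.
θ = atan2( sin Δλ · cos φ₂ , cos φ₁ · sin φ₂ − sin φ₁ · cos φ₂ · cos Δλ )
  = atan2(-0.67693, 0.03416) = -87.111° → normalised to [0°, 360°): 272.889°.

273°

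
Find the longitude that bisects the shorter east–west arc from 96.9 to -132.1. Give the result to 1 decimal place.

+162.4°

Signed shortest Δλ from +96.9° to -132.1° is +131.0°.
Midpoint longitude = +96.9° + (+131.0°)/2 = +96.9° + 65.5° = +162.4°.
(The naïve average (+96.9 + -132.1)/2 = -17.6° is on the wrong side of the globe.)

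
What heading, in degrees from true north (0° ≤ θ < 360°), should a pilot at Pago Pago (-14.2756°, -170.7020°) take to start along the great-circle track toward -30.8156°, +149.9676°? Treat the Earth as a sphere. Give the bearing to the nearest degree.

239°

Δλ = 149.9676 − -170.7020 = 320.6696°; wrapped into (−180°, 180°]: -39.3304°.
θ = atan2( sin Δλ · cos φ₂ , cos φ₁ · sin φ₂ − sin φ₁ · cos φ₂ · cos Δλ )
  = atan2(-0.54431, -0.33265) = -121.431° → normalised to [0°, 360°): 238.569°.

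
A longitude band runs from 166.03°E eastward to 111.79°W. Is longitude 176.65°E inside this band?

Yes

Band width going east from +166.03° to -111.79°: ((-111.79 − 166.03) mod 360) = 82.18°.
Offset of +176.65° east of the west edge: ((176.65 − 166.03) mod 360) = 10.62°.
10.62° ≤ 82.18° ⇒ inside.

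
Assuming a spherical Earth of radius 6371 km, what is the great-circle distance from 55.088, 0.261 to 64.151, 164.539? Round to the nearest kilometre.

Δλ = 164.539 − 0.261 = 164.278°.
Δφ = 64.151 − 55.088 = 9.063°.
a = sin²(Δφ/2) + cos φ₁ · cos φ₂ · sin²(Δλ/2) = 0.251105.
c = 2·atan2(√a, √(1−a)) = 1.04975 rad → d = 6371·c ≈ 6687.95 km.

6688 km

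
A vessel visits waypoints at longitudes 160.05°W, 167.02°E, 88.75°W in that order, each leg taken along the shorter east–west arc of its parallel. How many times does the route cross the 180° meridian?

2

Leg 1: -160.05° → +167.02°, shortest Δλ = -32.93° (west) — crosses 180°.
Leg 2: +167.02° → -88.75°, shortest Δλ = 104.23° (east) — crosses 180°.
Total crossings: 2.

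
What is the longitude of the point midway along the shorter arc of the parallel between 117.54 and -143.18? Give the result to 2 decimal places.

+167.18°

Signed shortest Δλ from +117.54° to -143.18° is +99.28°.
Midpoint longitude = +117.54° + (+99.28°)/2 = +117.54° + 49.64° = +167.18°.
(The naïve average (+117.54 + -143.18)/2 = -12.82° is on the wrong side of the globe.)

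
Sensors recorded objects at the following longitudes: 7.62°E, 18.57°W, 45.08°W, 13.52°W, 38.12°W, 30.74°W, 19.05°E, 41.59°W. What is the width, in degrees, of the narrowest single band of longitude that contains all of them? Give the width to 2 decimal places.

64.13°

Sort the longitudes: -45.08°, -41.59°, -38.12°, -30.74°, -18.57°, -13.52°, +7.62°, +19.05°.
Eastward gaps between consecutive values (wrapping around): 3.49°, 3.47°, 7.38°, 12.17°, 5.05°, 21.14°, 11.43°, 295.87°.
Largest gap = 295.87° ⇒ minimal covering band is its complement: 360° − 295.87° = 64.13°.
Band runs from -45.08° eastward to +19.05°.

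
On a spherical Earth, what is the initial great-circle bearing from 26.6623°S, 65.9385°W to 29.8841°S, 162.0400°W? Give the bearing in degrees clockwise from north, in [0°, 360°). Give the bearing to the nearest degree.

241°

Δλ = -162.0400 − -65.9385 = -96.1015°.
θ = atan2( sin Δλ · cos φ₂ , cos φ₁ · sin φ₂ − sin φ₁ · cos φ₂ · cos Δλ )
  = atan2(-0.86212, -0.48662) = -119.442° → normalised to [0°, 360°): 240.558°.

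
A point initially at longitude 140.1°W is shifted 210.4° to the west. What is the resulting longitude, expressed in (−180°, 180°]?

9.5°E

Start at -140.1°; shift −210.4° → -350.5°.
-350.5° lies outside (−180°, 180°]; add 360° → +9.5°.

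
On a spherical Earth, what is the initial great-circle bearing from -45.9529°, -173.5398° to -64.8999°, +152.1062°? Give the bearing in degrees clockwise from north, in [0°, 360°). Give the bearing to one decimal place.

212.4°

Δλ = 152.1062 − -173.5398 = 325.6460°; wrapped into (−180°, 180°]: -34.3540°.
θ = atan2( sin Δλ · cos φ₂ , cos φ₁ · sin φ₂ − sin φ₁ · cos φ₂ · cos Δλ )
  = atan2(-0.23938, -0.37788) = -147.647° → normalised to [0°, 360°): 212.353°.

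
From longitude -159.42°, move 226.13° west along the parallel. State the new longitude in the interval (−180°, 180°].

Start at -159.42°; shift −226.13° → -385.55°.
-385.55° lies outside (−180°, 180°]; add 360° → -25.55°.

-25.55°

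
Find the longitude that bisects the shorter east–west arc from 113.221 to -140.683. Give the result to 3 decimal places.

+166.269°

Signed shortest Δλ from +113.221° to -140.683° is +106.096°.
Midpoint longitude = +113.221° + (+106.096°)/2 = +113.221° + 53.048° = +166.269°.
(The naïve average (+113.221 + -140.683)/2 = -13.731° is on the wrong side of the globe.)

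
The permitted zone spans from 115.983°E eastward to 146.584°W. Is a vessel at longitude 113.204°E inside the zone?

No

Band width going east from +115.983° to -146.584°: ((-146.584 − 115.983) mod 360) = 97.433°.
Offset of +113.204° east of the west edge: ((113.204 − 115.983) mod 360) = 357.221°.
357.221° > 97.433° ⇒ outside.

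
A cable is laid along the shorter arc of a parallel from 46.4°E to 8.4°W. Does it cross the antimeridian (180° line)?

No

Signed shortest Δλ = ((-8.4 − 46.4 + 180) mod 360) − 180 = -54.8°.
Going west by 54.8° from +46.4° reaches -8.4° without touching 180°.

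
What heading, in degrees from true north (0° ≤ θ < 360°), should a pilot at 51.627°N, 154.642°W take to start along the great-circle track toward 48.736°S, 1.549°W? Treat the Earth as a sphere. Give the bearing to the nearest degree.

Δλ = -1.549 − -154.642 = 153.093°.
θ = atan2( sin Δλ · cos φ₂ , cos φ₁ · sin φ₂ − sin φ₁ · cos φ₂ · cos Δλ )
  = atan2(0.29847, -0.00554) = 91.063° → normalised to [0°, 360°): 91.063°.

91°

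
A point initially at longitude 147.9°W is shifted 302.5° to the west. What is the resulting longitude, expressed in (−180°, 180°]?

Start at -147.9°; shift −302.5° → -450.4°.
-450.4° lies outside (−180°, 180°]; add 360° → -90.4°.

90.4°W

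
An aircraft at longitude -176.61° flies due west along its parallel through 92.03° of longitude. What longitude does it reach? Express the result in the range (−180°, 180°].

Start at -176.61°; shift −92.03° → -268.64°.
-268.64° lies outside (−180°, 180°]; add 360° → +91.36°.

+91.36°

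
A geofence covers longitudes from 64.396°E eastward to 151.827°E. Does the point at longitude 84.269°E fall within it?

Band width going east from +64.396° to +151.827°: ((151.827 − 64.396) mod 360) = 87.431°.
Offset of +84.269° east of the west edge: ((84.269 − 64.396) mod 360) = 19.873°.
19.873° ≤ 87.431° ⇒ inside.

Yes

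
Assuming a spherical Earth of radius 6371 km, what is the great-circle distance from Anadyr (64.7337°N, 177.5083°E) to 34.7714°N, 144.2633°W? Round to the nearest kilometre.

Δλ = -144.2633 − 177.5083 = -321.7716°; wrapped into (−180°, 180°]: 38.2284°.
Δφ = 34.7714 − 64.7337 = -29.9623°.
a = sin²(Δφ/2) + cos φ₁ · cos φ₂ · sin²(Δλ/2) = 0.104417.
c = 2·atan2(√a, √(1−a)) = 0.65808 rad → d = 6371·c ≈ 4192.65 km.

4193 km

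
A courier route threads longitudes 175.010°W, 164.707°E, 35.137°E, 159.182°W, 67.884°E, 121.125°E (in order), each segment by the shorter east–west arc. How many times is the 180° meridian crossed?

Leg 1: -175.010° → +164.707°, shortest Δλ = -20.283° (west) — crosses 180°.
Leg 2: +164.707° → +35.137°, shortest Δλ = -129.57° (west) — does not cross 180°.
Leg 3: +35.137° → -159.182°, shortest Δλ = 165.681° (east) — crosses 180°.
Leg 4: -159.182° → +67.884°, shortest Δλ = -132.934° (west) — crosses 180°.
Leg 5: +67.884° → +121.125°, shortest Δλ = 53.241° (east) — does not cross 180°.
Total crossings: 3.

3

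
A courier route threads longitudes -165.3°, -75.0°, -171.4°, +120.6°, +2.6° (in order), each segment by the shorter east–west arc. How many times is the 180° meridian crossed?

1

Leg 1: -165.3° → -75.0°, shortest Δλ = 90.3° (east) — does not cross 180°.
Leg 2: -75.0° → -171.4°, shortest Δλ = -96.4° (west) — does not cross 180°.
Leg 3: -171.4° → +120.6°, shortest Δλ = -68.0° (west) — crosses 180°.
Leg 4: +120.6° → +2.6°, shortest Δλ = -118.0° (west) — does not cross 180°.
Total crossings: 1.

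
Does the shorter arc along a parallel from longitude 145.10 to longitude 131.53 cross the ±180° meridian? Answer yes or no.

Signed shortest Δλ = ((131.53 − 145.10 + 180) mod 360) − 180 = -13.57°.
Going west by 13.57° from +145.10° reaches +131.53° without touching 180°.

No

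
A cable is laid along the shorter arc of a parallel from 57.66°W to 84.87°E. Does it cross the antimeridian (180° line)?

No

Signed shortest Δλ = ((84.87 − -57.66 + 180) mod 360) − 180 = 142.53°.
Going east by 142.53° from -57.66° reaches +84.87° without touching 180°.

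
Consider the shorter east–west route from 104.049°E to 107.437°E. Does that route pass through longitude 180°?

Signed shortest Δλ = ((107.437 − 104.049 + 180) mod 360) − 180 = 3.388°.
Going east by 3.388° from +104.049° reaches +107.437° without touching 180°.

No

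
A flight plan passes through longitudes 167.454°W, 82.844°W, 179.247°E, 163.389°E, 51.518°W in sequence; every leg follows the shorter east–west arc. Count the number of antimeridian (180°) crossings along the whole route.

Leg 1: -167.454° → -82.844°, shortest Δλ = 84.61° (east) — does not cross 180°.
Leg 2: -82.844° → +179.247°, shortest Δλ = -97.909° (west) — crosses 180°.
Leg 3: +179.247° → +163.389°, shortest Δλ = -15.858° (west) — does not cross 180°.
Leg 4: +163.389° → -51.518°, shortest Δλ = 145.093° (east) — crosses 180°.
Total crossings: 2.

2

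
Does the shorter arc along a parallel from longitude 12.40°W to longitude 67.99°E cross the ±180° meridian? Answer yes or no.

Signed shortest Δλ = ((67.99 − -12.40 + 180) mod 360) − 180 = 80.39°.
Going east by 80.39° from -12.40° reaches +67.99° without touching 180°.

No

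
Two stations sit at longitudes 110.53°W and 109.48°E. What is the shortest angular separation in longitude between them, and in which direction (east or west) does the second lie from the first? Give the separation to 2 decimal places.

Raw difference: 109.48 − -110.53 = 220.01°.
Normalise into (−180°, 180°]: 220.01° − 360° = -139.99°.
Negative ⇒ the second point lies to the west; separation 139.99°.

139.99° west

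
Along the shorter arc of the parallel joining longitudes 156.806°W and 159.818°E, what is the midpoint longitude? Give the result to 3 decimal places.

Signed shortest Δλ from -156.806° to +159.818° is -43.376°.
Midpoint longitude = -156.806° + (-43.376°)/2 = -156.806° − 21.688° = -178.494°.
(The naïve average (-156.806 + +159.818)/2 = 1.506° is on the wrong side of the globe.)

178.494°W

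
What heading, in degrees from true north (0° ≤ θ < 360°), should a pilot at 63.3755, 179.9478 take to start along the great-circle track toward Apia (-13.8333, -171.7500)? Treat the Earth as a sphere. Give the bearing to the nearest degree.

172°

Δλ = -171.7500 − 179.9478 = -351.6978°; wrapped into (−180°, 180°]: 8.3022°.
θ = atan2( sin Δλ · cos φ₂ , cos φ₁ · sin φ₂ − sin φ₁ · cos φ₂ · cos Δλ )
  = atan2(0.14021, -0.96609) = 171.742° → normalised to [0°, 360°): 171.742°.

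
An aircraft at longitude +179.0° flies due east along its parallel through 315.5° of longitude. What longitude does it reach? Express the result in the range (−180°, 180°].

+134.5°

Start at +179.0°; shift +315.5° → +494.5°.
+494.5° lies outside (−180°, 180°]; subtract 360° → +134.5°.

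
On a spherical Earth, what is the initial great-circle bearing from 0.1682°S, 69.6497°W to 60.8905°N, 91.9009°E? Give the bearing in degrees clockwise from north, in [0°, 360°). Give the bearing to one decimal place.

Δλ = 91.9009 − -69.6497 = 161.5506°.
θ = atan2( sin Δλ · cos φ₂ , cos φ₁ · sin φ₂ − sin φ₁ · cos φ₂ · cos Δλ )
  = atan2(0.15395, 0.87233) = 10.009° → normalised to [0°, 360°): 10.009°.

10.0°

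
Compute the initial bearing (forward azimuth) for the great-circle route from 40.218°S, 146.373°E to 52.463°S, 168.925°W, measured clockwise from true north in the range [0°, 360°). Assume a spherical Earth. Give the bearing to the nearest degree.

127°

Δλ = -168.925 − 146.373 = -315.298°; wrapped into (−180°, 180°]: 44.702°.
θ = atan2( sin Δλ · cos φ₂ , cos φ₁ · sin φ₂ − sin φ₁ · cos φ₂ · cos Δλ )
  = atan2(0.42857, -0.32588) = 127.248° → normalised to [0°, 360°): 127.248°.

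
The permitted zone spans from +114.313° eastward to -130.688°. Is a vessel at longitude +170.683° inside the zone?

Band width going east from +114.313° to -130.688°: ((-130.688 − 114.313) mod 360) = 114.999°.
Offset of +170.683° east of the west edge: ((170.683 − 114.313) mod 360) = 56.370°.
56.370° ≤ 114.999° ⇒ inside.

Yes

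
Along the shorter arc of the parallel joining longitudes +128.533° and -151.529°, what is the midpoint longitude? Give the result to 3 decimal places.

Signed shortest Δλ from +128.533° to -151.529° is +79.938°.
Midpoint longitude = +128.533° + (+79.938°)/2 = +128.533° + 39.969° = +168.502°.
(The naïve average (+128.533 + -151.529)/2 = -11.498° is on the wrong side of the globe.)

+168.502°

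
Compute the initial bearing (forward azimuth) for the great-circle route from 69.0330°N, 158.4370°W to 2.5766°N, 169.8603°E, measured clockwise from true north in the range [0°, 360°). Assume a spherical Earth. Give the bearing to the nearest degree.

Δλ = 169.8603 − -158.4370 = 328.2973°; wrapped into (−180°, 180°]: -31.7027°.
θ = atan2( sin Δλ · cos φ₂ , cos φ₁ · sin φ₂ − sin φ₁ · cos φ₂ · cos Δλ )
  = atan2(-0.52498, -0.77756) = -145.974° → normalised to [0°, 360°): 214.026°.

214°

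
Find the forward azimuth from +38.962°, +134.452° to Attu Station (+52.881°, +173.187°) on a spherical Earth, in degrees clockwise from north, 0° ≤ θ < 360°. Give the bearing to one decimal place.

Δλ = 173.187 − 134.452 = 38.735°.
θ = atan2( sin Δλ · cos φ₂ , cos φ₁ · sin φ₂ − sin φ₁ · cos φ₂ · cos Δλ )
  = atan2(0.37760, 0.32401) = 49.368° → normalised to [0°, 360°): 49.368°.

49.4°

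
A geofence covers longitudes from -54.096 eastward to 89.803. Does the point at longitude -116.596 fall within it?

Band width going east from -54.096° to +89.803°: ((89.803 − -54.096) mod 360) = 143.899°.
Offset of -116.596° east of the west edge: ((-116.596 − -54.096) mod 360) = 297.500°.
297.500° > 143.899° ⇒ outside.

No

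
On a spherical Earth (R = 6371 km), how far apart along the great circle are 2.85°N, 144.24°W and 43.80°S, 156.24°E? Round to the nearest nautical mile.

4242 nmi

Δλ = 156.24 − -144.24 = 300.48°; wrapped into (−180°, 180°]: -59.52°.
Δφ = -43.80 − 2.85 = -46.65°.
a = sin²(Δφ/2) + cos φ₁ · cos φ₂ · sin²(Δλ/2) = 0.334382.
c = 2·atan2(√a, √(1−a)) = 1.23318 rad → d = 6371·c ≈ 7856.60 km ≈ 4242.23 nmi.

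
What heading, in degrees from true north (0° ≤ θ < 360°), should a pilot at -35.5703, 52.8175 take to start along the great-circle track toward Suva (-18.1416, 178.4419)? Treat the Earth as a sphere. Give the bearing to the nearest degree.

Δλ = 178.4419 − 52.8175 = 125.6244°.
θ = atan2( sin Δλ · cos φ₂ , cos φ₁ · sin φ₂ − sin φ₁ · cos φ₂ · cos Δλ )
  = atan2(0.77245, -0.57525) = 126.675° → normalised to [0°, 360°): 126.675°.

127°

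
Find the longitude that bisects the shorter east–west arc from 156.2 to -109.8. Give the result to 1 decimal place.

Signed shortest Δλ from +156.2° to -109.8° is +94.0°.
Midpoint longitude = +156.2° + (+94.0°)/2 = +156.2° + 47.0° = +203.2°.
Normalise into (−180°, 180°]: -156.8°.
(The naïve average (+156.2 + -109.8)/2 = 23.2° is on the wrong side of the globe.)

-156.8°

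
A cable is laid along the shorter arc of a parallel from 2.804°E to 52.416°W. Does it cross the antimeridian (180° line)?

Signed shortest Δλ = ((-52.416 − 2.804 + 180) mod 360) − 180 = -55.22°.
Going west by 55.22° from +2.804° reaches -52.416° without touching 180°.

No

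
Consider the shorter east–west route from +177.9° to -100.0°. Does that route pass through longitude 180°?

Naïve |-100.0 − 177.9| = 277.9° > 180°, so the shorter arc goes the other way round — across 180°.
Signed shortest Δλ = ((-100.0 − 177.9 + 180) mod 360) − 180 = 82.1°.
Going east by 82.1° from +177.9° passes through 180° before reaching -100.0°.

Yes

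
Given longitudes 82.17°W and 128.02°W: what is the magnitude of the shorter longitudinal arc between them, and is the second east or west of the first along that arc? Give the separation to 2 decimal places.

Raw difference: -128.02 − -82.17 = -45.85°.
Normalise into (−180°, 180°]: -45.85° stays -45.85°.
Negative ⇒ the second point lies to the west; separation 45.85°.

45.85° west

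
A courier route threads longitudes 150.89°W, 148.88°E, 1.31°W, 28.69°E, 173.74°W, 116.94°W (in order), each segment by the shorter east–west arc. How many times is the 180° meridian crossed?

Leg 1: -150.89° → +148.88°, shortest Δλ = -60.23° (west) — crosses 180°.
Leg 2: +148.88° → -1.31°, shortest Δλ = -150.19° (west) — does not cross 180°.
Leg 3: -1.31° → +28.69°, shortest Δλ = 30.0° (east) — does not cross 180°.
Leg 4: +28.69° → -173.74°, shortest Δλ = 157.57° (east) — crosses 180°.
Leg 5: -173.74° → -116.94°, shortest Δλ = 56.8° (east) — does not cross 180°.
Total crossings: 2.

2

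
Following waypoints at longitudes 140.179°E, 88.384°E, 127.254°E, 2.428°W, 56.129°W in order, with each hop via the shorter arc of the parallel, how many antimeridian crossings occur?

Leg 1: +140.179° → +88.384°, shortest Δλ = -51.795° (west) — does not cross 180°.
Leg 2: +88.384° → +127.254°, shortest Δλ = 38.87° (east) — does not cross 180°.
Leg 3: +127.254° → -2.428°, shortest Δλ = -129.682° (west) — does not cross 180°.
Leg 4: -2.428° → -56.129°, shortest Δλ = -53.701° (west) — does not cross 180°.
Total crossings: 0.

0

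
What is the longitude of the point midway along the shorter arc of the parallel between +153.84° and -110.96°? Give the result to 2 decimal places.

-158.56°

Signed shortest Δλ from +153.84° to -110.96° is +95.20°.
Midpoint longitude = +153.84° + (+95.20°)/2 = +153.84° + 47.60° = +201.44°.
Normalise into (−180°, 180°]: -158.56°.
(The naïve average (+153.84 + -110.96)/2 = 21.44° is on the wrong side of the globe.)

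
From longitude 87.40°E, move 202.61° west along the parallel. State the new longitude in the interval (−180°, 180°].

115.21°W

Start at +87.40°; shift −202.61° → -115.21°.
-115.21° already lies in (−180°, 180°].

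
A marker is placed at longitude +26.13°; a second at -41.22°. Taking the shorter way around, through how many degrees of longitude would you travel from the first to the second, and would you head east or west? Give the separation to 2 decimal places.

Raw difference: -41.22 − 26.13 = -67.35°.
Normalise into (−180°, 180°]: -67.35° stays -67.35°.
Negative ⇒ the second point lies to the west; separation 67.35°.

67.35° west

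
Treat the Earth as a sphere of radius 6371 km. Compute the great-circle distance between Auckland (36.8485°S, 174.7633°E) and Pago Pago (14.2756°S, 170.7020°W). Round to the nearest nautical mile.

Δλ = -170.7020 − 174.7633 = -345.4653°; wrapped into (−180°, 180°]: 14.5347°.
Δφ = -14.2756 − -36.8485 = 22.5729°.
a = sin²(Δφ/2) + cos φ₁ · cos φ₂ · sin²(Δλ/2) = 0.050714.
c = 2·atan2(√a, √(1−a)) = 0.45429 rad → d = 6371·c ≈ 2894.29 km ≈ 1562.79 nmi.

1563 nmi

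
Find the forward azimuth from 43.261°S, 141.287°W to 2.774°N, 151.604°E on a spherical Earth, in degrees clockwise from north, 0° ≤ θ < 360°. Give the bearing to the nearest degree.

288°

Δλ = 151.604 − -141.287 = 292.891°; wrapped into (−180°, 180°]: -67.109°.
θ = atan2( sin Δλ · cos φ₂ , cos φ₁ · sin φ₂ − sin φ₁ · cos φ₂ · cos Δλ )
  = atan2(-0.92017, 0.30151) = -71.858° → normalised to [0°, 360°): 288.142°.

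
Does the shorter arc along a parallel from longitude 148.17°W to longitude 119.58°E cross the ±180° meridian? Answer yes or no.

Yes

Naïve |119.58 − -148.17| = 267.75° > 180°, so the shorter arc goes the other way round — across 180°.
Signed shortest Δλ = ((119.58 − -148.17 + 180) mod 360) − 180 = -92.25°.
Going west by 92.25° from -148.17° passes through 180° before reaching +119.58°.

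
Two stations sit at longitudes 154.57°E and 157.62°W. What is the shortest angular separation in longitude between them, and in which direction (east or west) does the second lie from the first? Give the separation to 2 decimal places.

Raw difference: -157.62 − 154.57 = -312.19°.
Normalise into (−180°, 180°]: -312.19° + 360° = 47.81°.
Positive ⇒ the second point lies to the east; separation 47.81°.

47.81° east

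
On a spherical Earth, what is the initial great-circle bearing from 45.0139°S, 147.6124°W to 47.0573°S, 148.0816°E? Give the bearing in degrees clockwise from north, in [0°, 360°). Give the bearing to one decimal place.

Δλ = 148.0816 − -147.6124 = 295.6940°; wrapped into (−180°, 180°]: -64.3060°.
θ = atan2( sin Δλ · cos φ₂ , cos φ₁ · sin φ₂ − sin φ₁ · cos φ₂ · cos Δλ )
  = atan2(-0.61390, -0.30859) = -116.687° → normalised to [0°, 360°): 243.313°.

243.3°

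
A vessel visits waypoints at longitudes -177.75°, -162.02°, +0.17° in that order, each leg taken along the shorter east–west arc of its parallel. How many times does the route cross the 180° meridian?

Leg 1: -177.75° → -162.02°, shortest Δλ = 15.73° (east) — does not cross 180°.
Leg 2: -162.02° → +0.17°, shortest Δλ = 162.19° (east) — does not cross 180°.
Total crossings: 0.

0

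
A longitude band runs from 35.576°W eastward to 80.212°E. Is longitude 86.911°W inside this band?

No

Band width going east from -35.576° to +80.212°: ((80.212 − -35.576) mod 360) = 115.788°.
Offset of -86.911° east of the west edge: ((-86.911 − -35.576) mod 360) = 308.665°.
308.665° > 115.788° ⇒ outside.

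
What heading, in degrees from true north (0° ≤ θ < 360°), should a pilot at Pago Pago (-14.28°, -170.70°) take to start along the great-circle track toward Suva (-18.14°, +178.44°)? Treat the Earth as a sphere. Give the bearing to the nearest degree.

Δλ = 178.44 − -170.70 = 349.14°; wrapped into (−180°, 180°]: -10.86°.
θ = atan2( sin Δλ · cos φ₂ , cos φ₁ · sin φ₂ − sin φ₁ · cos φ₂ · cos Δλ )
  = atan2(-0.17905, -0.07152) = -111.773° → normalised to [0°, 360°): 248.227°.

248°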